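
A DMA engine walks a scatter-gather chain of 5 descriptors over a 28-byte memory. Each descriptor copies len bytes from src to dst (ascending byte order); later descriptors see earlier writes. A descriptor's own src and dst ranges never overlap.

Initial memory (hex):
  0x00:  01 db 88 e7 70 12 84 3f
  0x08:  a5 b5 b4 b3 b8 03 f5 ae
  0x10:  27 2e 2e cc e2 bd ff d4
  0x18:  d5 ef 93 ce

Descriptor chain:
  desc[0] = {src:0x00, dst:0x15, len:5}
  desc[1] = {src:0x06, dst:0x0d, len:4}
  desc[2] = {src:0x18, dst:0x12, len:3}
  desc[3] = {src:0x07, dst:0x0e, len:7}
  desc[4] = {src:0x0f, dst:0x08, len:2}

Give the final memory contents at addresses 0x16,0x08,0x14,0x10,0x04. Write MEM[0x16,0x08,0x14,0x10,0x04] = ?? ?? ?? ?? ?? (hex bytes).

  after D0: wrote 5B at 0x15 = 01db88e770
  after D1: wrote 4B at 0x0d = 843fa5b5
  after D2: wrote 3B at 0x12 = e77093
  after D3: wrote 7B at 0x0e = 3fa5b5b4b3b884
  after D4: wrote 2B at 0x08 = a5b5
query mem[0x16]=0xdb, mem[0x08]=0xa5, mem[0x14]=0x84, mem[0x10]=0xb5, mem[0x04]=0x70

MEM[0x16,0x08,0x14,0x10,0x04] = db a5 84 b5 70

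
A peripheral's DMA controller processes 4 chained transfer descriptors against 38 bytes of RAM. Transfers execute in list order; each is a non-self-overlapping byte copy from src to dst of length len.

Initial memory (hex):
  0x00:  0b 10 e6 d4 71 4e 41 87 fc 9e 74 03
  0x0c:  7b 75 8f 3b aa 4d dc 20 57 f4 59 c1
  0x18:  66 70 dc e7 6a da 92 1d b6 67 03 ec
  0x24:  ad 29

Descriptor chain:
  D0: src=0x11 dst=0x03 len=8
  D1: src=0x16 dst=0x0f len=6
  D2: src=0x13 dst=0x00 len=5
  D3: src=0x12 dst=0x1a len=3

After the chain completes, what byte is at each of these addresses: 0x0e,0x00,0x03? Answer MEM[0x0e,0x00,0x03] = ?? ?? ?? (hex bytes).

  after D0: wrote 8B at 0x03 = 4ddc2057f459c166
  after D1: wrote 6B at 0x0f = 59c16670dce7
  after D2: wrote 5B at 0x00 = dce7f459c1
  after D3: wrote 3B at 0x1a = 70dce7
query mem[0x0e]=0x8f, mem[0x00]=0xdc, mem[0x03]=0x59

MEM[0x0e,0x00,0x03] = 8f dc 59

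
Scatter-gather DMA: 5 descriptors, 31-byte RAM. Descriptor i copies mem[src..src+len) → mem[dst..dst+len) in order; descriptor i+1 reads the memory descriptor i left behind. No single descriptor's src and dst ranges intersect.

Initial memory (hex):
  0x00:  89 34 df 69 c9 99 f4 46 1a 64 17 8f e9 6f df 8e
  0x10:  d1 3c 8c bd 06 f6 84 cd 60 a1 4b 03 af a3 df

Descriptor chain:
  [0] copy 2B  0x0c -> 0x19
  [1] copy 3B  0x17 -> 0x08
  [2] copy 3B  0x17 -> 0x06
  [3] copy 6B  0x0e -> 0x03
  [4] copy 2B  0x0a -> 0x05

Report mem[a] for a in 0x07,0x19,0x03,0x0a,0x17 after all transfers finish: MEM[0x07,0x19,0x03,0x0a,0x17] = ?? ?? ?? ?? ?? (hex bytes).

[0] 0x0c->0x19 len=2 : e9 6f
[1] 0x17->0x08 len=3 : cd 60 e9
[2] 0x17->0x06 len=3 : cd 60 e9
[3] 0x0e->0x03 len=6 : df 8e d1 3c 8c bd
[4] 0x0a->0x05 len=2 : e9 8f
query mem[0x07]=0x8c, mem[0x19]=0xe9, mem[0x03]=0xdf, mem[0x0a]=0xe9, mem[0x17]=0xcd

MEM[0x07,0x19,0x03,0x0a,0x17] = 8c e9 df e9 cd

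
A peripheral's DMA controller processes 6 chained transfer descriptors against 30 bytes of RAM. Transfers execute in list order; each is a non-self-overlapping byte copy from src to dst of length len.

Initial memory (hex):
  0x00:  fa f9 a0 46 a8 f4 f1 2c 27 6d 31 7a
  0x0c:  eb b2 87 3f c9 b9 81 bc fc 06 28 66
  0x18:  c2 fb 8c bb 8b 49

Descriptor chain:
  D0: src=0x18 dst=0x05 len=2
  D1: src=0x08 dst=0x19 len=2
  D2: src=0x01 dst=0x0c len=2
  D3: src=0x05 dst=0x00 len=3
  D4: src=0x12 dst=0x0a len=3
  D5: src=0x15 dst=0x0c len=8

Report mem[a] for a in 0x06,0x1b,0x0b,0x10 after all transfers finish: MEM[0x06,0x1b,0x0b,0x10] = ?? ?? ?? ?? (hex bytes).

[0] 0x18->0x05 len=2 : c2 fb
[1] 0x08->0x19 len=2 : 27 6d
[2] 0x01->0x0c len=2 : f9 a0
[3] 0x05->0x00 len=3 : c2 fb 2c
[4] 0x12->0x0a len=3 : 81 bc fc
[5] 0x15->0x0c len=8 : 06 28 66 c2 27 6d bb 8b
query mem[0x06]=0xfb, mem[0x1b]=0xbb, mem[0x0b]=0xbc, mem[0x10]=0x27

MEM[0x06,0x1b,0x0b,0x10] = fb bb bc 27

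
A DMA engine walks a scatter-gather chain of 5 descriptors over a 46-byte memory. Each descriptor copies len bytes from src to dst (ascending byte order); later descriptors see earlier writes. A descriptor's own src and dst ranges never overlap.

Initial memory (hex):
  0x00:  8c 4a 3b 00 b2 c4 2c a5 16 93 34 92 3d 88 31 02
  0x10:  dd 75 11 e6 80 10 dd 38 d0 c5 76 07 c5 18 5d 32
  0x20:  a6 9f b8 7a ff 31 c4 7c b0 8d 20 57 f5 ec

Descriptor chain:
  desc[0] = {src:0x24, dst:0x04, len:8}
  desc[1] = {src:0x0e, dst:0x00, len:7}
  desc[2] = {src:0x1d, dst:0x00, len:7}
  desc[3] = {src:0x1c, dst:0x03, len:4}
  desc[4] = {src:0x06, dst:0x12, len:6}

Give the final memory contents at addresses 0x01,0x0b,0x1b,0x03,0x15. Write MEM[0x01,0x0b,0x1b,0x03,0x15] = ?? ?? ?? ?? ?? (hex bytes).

MEM[0x01,0x0b,0x1b,0x03,0x15] = 5d 57 07 c5 8d

  after D0: wrote 8B at 0x04 = ff31c47cb08d2057
  after D1: wrote 7B at 0x00 = 3102dd7511e680
  after D2: wrote 7B at 0x00 = 185d32a69fb87a
  after D3: wrote 4B at 0x03 = c5185d32
  after D4: wrote 6B at 0x12 = 327cb08d2057
query mem[0x01]=0x5d, mem[0x0b]=0x57, mem[0x1b]=0x07, mem[0x03]=0xc5, mem[0x15]=0x8d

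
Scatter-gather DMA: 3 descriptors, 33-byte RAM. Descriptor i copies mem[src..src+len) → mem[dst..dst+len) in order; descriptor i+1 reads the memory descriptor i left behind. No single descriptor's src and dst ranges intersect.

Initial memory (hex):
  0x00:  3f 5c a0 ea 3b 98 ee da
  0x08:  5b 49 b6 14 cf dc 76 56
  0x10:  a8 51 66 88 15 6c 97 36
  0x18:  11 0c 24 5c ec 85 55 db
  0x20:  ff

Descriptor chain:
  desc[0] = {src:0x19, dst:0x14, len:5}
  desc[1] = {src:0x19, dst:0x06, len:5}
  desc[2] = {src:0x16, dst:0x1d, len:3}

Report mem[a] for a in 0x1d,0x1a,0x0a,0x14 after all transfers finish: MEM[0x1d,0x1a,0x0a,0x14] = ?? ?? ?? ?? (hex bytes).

D0: mem[0x14..0x18] <- [0c 24 5c ec 85]
D1: mem[0x06..0x0a] <- [0c 24 5c ec 85]
D2: mem[0x1d..0x1f] <- [5c ec 85]
query mem[0x1d]=0x5c, mem[0x1a]=0x24, mem[0x0a]=0x85, mem[0x14]=0x0c

MEM[0x1d,0x1a,0x0a,0x14] = 5c 24 85 0c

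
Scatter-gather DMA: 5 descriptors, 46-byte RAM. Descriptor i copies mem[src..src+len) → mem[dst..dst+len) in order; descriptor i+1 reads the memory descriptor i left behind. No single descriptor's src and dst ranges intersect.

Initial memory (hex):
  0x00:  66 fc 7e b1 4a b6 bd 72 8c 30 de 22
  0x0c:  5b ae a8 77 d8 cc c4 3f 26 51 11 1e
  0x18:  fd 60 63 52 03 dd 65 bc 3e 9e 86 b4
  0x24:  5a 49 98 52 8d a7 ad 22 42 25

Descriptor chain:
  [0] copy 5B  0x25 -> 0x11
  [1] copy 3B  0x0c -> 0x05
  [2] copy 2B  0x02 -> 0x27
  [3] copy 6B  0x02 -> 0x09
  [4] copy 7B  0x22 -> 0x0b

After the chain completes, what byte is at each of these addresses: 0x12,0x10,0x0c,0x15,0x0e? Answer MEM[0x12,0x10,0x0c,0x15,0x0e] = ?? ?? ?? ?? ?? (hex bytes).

  after D0: wrote 5B at 0x11 = 4998528da7
  after D1: wrote 3B at 0x05 = 5baea8
  after D2: wrote 2B at 0x27 = 7eb1
  after D3: wrote 6B at 0x09 = 7eb14a5baea8
  after D4: wrote 7B at 0x0b = 86b45a49987eb1
query mem[0x12]=0x98, mem[0x10]=0x7e, mem[0x0c]=0xb4, mem[0x15]=0xa7, mem[0x0e]=0x49

MEM[0x12,0x10,0x0c,0x15,0x0e] = 98 7e b4 a7 49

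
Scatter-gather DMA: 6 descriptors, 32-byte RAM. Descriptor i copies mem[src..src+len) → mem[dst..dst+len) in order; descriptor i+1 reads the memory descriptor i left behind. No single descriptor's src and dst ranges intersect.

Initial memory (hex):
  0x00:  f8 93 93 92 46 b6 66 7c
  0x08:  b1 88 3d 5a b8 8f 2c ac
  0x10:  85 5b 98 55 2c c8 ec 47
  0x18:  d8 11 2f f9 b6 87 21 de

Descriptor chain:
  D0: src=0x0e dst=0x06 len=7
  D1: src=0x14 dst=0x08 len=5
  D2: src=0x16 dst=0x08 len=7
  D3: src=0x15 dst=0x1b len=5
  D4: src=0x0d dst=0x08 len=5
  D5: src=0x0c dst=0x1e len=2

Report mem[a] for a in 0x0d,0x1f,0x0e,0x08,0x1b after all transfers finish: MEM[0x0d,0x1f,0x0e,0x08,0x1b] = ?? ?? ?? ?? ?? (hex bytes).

MEM[0x0d,0x1f,0x0e,0x08,0x1b] = f9 f9 b6 f9 c8

  after D0: wrote 7B at 0x06 = 2cac855b98552c
  after D1: wrote 5B at 0x08 = 2cc8ec47d8
  after D2: wrote 7B at 0x08 = ec47d8112ff9b6
  after D3: wrote 5B at 0x1b = c8ec47d811
  after D4: wrote 5B at 0x08 = f9b6ac855b
  after D5: wrote 2B at 0x1e = 5bf9
query mem[0x0d]=0xf9, mem[0x1f]=0xf9, mem[0x0e]=0xb6, mem[0x08]=0xf9, mem[0x1b]=0xc8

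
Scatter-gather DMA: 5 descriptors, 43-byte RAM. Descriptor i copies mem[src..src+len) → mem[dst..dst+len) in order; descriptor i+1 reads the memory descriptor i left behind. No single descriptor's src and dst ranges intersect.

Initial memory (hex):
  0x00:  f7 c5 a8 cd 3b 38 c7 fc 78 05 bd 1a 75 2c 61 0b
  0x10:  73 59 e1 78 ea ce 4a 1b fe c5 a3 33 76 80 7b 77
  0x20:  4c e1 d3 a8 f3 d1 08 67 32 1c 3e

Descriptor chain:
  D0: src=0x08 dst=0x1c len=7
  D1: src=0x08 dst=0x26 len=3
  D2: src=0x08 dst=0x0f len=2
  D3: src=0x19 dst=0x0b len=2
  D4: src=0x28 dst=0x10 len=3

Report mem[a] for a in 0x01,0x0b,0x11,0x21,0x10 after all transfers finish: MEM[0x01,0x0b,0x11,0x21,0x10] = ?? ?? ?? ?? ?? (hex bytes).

[0] 0x08->0x1c len=7 : 78 05 bd 1a 75 2c 61
[1] 0x08->0x26 len=3 : 78 05 bd
[2] 0x08->0x0f len=2 : 78 05
[3] 0x19->0x0b len=2 : c5 a3
[4] 0x28->0x10 len=3 : bd 1c 3e
query mem[0x01]=0xc5, mem[0x0b]=0xc5, mem[0x11]=0x1c, mem[0x21]=0x2c, mem[0x10]=0xbd

MEM[0x01,0x0b,0x11,0x21,0x10] = c5 c5 1c 2c bd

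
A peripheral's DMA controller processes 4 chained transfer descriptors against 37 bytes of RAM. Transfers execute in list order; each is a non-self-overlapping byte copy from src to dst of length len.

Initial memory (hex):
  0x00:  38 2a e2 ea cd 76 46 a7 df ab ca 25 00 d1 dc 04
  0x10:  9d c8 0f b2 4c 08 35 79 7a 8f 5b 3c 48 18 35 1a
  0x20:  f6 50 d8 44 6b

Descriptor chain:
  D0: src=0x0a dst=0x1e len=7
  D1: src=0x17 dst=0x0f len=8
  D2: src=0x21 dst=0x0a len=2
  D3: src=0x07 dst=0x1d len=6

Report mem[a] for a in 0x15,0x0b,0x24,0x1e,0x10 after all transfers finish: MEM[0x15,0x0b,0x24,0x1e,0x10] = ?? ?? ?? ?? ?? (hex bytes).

MEM[0x15,0x0b,0x24,0x1e,0x10] = 18 dc 9d df 7a

[0] 0x0a->0x1e len=7 : ca 25 00 d1 dc 04 9d
[1] 0x17->0x0f len=8 : 79 7a 8f 5b 3c 48 18 ca
[2] 0x21->0x0a len=2 : d1 dc
[3] 0x07->0x1d len=6 : a7 df ab d1 dc 00
query mem[0x15]=0x18, mem[0x0b]=0xdc, mem[0x24]=0x9d, mem[0x1e]=0xdf, mem[0x10]=0x7a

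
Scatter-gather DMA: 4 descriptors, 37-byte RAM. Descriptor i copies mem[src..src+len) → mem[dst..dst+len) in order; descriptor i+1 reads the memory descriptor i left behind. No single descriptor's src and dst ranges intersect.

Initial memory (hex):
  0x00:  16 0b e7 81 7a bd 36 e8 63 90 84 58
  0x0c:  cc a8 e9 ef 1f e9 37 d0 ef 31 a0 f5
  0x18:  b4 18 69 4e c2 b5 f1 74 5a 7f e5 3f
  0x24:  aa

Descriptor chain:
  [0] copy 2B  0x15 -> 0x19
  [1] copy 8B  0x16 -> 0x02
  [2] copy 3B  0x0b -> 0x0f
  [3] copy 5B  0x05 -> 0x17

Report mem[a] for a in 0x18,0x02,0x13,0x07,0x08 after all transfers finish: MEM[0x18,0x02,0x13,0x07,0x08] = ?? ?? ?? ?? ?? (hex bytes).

MEM[0x18,0x02,0x13,0x07,0x08] = a0 a0 d0 4e c2

[0] 0x15->0x19 len=2 : 31 a0
[1] 0x16->0x02 len=8 : a0 f5 b4 31 a0 4e c2 b5
[2] 0x0b->0x0f len=3 : 58 cc a8
[3] 0x05->0x17 len=5 : 31 a0 4e c2 b5
query mem[0x18]=0xa0, mem[0x02]=0xa0, mem[0x13]=0xd0, mem[0x07]=0x4e, mem[0x08]=0xc2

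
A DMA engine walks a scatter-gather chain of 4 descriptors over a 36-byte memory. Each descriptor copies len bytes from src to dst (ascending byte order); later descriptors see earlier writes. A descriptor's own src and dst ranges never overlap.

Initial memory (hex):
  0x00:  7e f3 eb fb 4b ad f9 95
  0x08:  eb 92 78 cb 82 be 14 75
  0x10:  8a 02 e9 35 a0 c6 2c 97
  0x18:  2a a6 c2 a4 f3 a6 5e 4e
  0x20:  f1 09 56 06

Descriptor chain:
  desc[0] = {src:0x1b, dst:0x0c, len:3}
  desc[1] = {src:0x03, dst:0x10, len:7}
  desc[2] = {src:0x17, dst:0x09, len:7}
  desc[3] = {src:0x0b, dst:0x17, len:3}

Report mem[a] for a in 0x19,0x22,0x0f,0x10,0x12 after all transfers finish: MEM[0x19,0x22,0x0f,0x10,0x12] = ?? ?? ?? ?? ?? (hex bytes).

D0: mem[0x0c..0x0e] <- [a4 f3 a6]
D1: mem[0x10..0x16] <- [fb 4b ad f9 95 eb 92]
D2: mem[0x09..0x0f] <- [97 2a a6 c2 a4 f3 a6]
D3: mem[0x17..0x19] <- [a6 c2 a4]
query mem[0x19]=0xa4, mem[0x22]=0x56, mem[0x0f]=0xa6, mem[0x10]=0xfb, mem[0x12]=0xad

MEM[0x19,0x22,0x0f,0x10,0x12] = a4 56 a6 fb ad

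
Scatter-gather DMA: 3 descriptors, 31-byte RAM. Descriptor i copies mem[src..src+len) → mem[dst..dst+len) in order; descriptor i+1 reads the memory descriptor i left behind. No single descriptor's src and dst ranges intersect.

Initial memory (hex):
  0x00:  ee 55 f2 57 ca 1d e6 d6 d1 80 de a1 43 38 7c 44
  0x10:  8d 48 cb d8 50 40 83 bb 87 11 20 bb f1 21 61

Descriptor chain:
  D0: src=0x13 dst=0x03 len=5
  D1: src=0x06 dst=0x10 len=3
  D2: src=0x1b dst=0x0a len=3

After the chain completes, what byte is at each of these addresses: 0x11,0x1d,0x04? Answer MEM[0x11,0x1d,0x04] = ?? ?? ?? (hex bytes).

[0] 0x13->0x03 len=5 : d8 50 40 83 bb
[1] 0x06->0x10 len=3 : 83 bb d1
[2] 0x1b->0x0a len=3 : bb f1 21
query mem[0x11]=0xbb, mem[0x1d]=0x21, mem[0x04]=0x50

MEM[0x11,0x1d,0x04] = bb 21 50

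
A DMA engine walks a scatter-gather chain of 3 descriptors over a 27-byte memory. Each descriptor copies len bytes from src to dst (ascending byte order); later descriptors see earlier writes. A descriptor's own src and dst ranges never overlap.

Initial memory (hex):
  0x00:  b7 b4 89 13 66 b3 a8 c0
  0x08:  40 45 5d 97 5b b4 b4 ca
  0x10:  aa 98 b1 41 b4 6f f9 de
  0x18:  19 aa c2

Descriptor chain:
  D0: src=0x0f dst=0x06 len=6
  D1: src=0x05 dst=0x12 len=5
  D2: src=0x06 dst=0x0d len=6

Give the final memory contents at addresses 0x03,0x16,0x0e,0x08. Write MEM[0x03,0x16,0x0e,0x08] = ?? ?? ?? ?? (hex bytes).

MEM[0x03,0x16,0x0e,0x08] = 13 b1 aa 98

D0: mem[0x06..0x0b] <- [ca aa 98 b1 41 b4]
D1: mem[0x12..0x16] <- [b3 ca aa 98 b1]
D2: mem[0x0d..0x12] <- [ca aa 98 b1 41 b4]
query mem[0x03]=0x13, mem[0x16]=0xb1, mem[0x0e]=0xaa, mem[0x08]=0x98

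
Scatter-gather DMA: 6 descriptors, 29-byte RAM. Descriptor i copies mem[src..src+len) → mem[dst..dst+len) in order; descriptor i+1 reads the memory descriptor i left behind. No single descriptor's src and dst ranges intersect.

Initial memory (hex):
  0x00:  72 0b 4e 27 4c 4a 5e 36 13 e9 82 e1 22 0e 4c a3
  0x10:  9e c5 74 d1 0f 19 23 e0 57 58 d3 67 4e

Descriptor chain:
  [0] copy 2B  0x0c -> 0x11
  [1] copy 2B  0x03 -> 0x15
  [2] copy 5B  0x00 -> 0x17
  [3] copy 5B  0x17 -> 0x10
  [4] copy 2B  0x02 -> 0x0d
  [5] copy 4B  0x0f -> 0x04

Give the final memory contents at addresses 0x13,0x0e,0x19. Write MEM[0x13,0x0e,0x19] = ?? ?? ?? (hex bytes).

[0] 0x0c->0x11 len=2 : 22 0e
[1] 0x03->0x15 len=2 : 27 4c
[2] 0x00->0x17 len=5 : 72 0b 4e 27 4c
[3] 0x17->0x10 len=5 : 72 0b 4e 27 4c
[4] 0x02->0x0d len=2 : 4e 27
[5] 0x0f->0x04 len=4 : a3 72 0b 4e
query mem[0x13]=0x27, mem[0x0e]=0x27, mem[0x19]=0x4e

MEM[0x13,0x0e,0x19] = 27 27 4e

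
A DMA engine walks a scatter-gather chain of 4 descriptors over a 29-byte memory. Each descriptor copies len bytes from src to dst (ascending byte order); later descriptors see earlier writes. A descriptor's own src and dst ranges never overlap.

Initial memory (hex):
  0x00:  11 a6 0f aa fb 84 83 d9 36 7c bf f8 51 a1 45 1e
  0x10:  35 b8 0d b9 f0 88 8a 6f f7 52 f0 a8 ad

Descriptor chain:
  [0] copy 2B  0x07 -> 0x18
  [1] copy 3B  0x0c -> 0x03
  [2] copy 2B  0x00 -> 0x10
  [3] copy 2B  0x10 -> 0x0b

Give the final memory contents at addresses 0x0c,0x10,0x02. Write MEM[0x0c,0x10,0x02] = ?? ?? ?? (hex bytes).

MEM[0x0c,0x10,0x02] = a6 11 0f

#0 dst[0x18+2] := {0xd9,0x36}
#1 dst[0x03+3] := {0x51,0xa1,0x45}
#2 dst[0x10+2] := {0x11,0xa6}
#3 dst[0x0b+2] := {0x11,0xa6}
query mem[0x0c]=0xa6, mem[0x10]=0x11, mem[0x02]=0x0f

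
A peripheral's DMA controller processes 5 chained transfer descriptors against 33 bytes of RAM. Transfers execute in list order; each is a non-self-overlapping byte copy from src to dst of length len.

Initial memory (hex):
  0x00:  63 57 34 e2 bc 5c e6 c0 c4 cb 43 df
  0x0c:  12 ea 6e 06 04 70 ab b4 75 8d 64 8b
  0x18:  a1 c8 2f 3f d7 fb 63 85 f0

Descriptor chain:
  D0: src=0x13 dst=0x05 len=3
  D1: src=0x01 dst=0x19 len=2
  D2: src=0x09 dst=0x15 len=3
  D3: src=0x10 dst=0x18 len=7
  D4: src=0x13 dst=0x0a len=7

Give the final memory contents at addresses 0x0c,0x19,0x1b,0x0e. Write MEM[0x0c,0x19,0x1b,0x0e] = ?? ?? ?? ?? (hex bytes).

  after D0: wrote 3B at 0x05 = b4758d
  after D1: wrote 2B at 0x19 = 5734
  after D2: wrote 3B at 0x15 = cb43df
  after D3: wrote 7B at 0x18 = 0470abb475cb43
  after D4: wrote 7B at 0x0a = b475cb43df0470
query mem[0x0c]=0xcb, mem[0x19]=0x70, mem[0x1b]=0xb4, mem[0x0e]=0xdf

MEM[0x0c,0x19,0x1b,0x0e] = cb 70 b4 df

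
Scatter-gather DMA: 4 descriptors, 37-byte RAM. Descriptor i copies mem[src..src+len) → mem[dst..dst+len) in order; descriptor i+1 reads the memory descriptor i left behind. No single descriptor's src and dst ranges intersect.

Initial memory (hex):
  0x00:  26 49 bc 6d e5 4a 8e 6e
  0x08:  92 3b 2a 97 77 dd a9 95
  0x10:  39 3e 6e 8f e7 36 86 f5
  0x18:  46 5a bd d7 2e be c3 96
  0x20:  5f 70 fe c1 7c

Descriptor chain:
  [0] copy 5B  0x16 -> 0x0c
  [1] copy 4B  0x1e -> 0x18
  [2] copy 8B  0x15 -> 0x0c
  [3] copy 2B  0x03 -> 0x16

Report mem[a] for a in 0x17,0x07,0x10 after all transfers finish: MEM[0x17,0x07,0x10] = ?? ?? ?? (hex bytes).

MEM[0x17,0x07,0x10] = e5 6e 96

  after D0: wrote 5B at 0x0c = 86f5465abd
  after D1: wrote 4B at 0x18 = c3965f70
  after D2: wrote 8B at 0x0c = 3686f5c3965f702e
  after D3: wrote 2B at 0x16 = 6de5
query mem[0x17]=0xe5, mem[0x07]=0x6e, mem[0x10]=0x96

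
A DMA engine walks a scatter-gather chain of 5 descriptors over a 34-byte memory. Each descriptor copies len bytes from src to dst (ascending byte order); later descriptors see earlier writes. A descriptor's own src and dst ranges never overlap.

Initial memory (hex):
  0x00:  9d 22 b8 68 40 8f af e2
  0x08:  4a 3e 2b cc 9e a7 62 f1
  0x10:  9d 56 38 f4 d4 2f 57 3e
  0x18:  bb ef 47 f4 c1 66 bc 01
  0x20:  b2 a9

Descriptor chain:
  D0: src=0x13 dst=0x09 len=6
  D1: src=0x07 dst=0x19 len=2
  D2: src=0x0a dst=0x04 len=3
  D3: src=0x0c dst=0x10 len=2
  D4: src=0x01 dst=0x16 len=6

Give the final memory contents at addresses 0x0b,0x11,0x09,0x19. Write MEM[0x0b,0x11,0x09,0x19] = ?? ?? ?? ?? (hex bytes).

  after D0: wrote 6B at 0x09 = f4d42f573ebb
  after D1: wrote 2B at 0x19 = e24a
  after D2: wrote 3B at 0x04 = d42f57
  after D3: wrote 2B at 0x10 = 573e
  after D4: wrote 6B at 0x16 = 22b868d42f57
query mem[0x0b]=0x2f, mem[0x11]=0x3e, mem[0x09]=0xf4, mem[0x19]=0xd4

MEM[0x0b,0x11,0x09,0x19] = 2f 3e f4 d4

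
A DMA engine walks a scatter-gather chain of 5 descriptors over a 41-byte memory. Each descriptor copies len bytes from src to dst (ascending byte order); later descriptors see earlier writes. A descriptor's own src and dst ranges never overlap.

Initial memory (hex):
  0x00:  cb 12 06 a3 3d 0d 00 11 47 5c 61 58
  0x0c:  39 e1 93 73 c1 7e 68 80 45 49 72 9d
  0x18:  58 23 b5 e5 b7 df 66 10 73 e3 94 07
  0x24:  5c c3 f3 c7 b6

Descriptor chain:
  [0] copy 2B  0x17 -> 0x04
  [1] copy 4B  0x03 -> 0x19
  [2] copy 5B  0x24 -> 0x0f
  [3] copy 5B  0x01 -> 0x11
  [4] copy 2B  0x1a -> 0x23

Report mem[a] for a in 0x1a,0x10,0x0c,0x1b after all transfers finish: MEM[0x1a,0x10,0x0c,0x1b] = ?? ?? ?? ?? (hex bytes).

MEM[0x1a,0x10,0x0c,0x1b] = 9d c3 39 58

#0 dst[0x04+2] := {0x9d,0x58}
#1 dst[0x19+4] := {0xa3,0x9d,0x58,0x00}
#2 dst[0x0f+5] := {0x5c,0xc3,0xf3,0xc7,0xb6}
#3 dst[0x11+5] := {0x12,0x06,0xa3,0x9d,0x58}
#4 dst[0x23+2] := {0x9d,0x58}
query mem[0x1a]=0x9d, mem[0x10]=0xc3, mem[0x0c]=0x39, mem[0x1b]=0x58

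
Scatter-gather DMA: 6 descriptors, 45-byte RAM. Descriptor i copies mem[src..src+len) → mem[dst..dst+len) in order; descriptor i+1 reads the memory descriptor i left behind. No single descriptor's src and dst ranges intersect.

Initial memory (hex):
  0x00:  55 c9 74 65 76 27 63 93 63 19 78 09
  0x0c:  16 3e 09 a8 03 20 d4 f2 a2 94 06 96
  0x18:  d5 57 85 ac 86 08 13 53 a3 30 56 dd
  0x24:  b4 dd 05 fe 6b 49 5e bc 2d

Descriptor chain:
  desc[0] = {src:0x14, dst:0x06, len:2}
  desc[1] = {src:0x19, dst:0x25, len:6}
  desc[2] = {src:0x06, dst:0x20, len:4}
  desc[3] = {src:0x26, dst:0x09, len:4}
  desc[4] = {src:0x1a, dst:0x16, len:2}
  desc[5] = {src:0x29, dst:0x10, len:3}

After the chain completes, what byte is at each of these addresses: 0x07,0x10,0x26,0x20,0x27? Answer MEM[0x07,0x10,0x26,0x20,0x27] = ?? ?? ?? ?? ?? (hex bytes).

MEM[0x07,0x10,0x26,0x20,0x27] = 94 08 85 a2 ac

#0 dst[0x06+2] := {0xa2,0x94}
#1 dst[0x25+6] := {0x57,0x85,0xac,0x86,0x08,0x13}
#2 dst[0x20+4] := {0xa2,0x94,0x63,0x19}
#3 dst[0x09+4] := {0x85,0xac,0x86,0x08}
#4 dst[0x16+2] := {0x85,0xac}
#5 dst[0x10+3] := {0x08,0x13,0xbc}
query mem[0x07]=0x94, mem[0x10]=0x08, mem[0x26]=0x85, mem[0x20]=0xa2, mem[0x27]=0xac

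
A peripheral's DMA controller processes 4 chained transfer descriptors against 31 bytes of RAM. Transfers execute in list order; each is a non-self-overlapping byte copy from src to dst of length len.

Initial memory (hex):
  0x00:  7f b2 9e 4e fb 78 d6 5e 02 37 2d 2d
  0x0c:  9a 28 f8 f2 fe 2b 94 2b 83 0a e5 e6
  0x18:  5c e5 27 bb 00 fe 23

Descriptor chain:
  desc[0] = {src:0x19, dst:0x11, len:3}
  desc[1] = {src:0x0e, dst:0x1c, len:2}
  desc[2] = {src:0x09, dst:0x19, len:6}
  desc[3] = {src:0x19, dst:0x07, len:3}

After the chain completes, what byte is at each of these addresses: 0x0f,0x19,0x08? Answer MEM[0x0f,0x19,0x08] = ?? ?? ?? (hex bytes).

D0: mem[0x11..0x13] <- [e5 27 bb]
D1: mem[0x1c..0x1d] <- [f8 f2]
D2: mem[0x19..0x1e] <- [37 2d 2d 9a 28 f8]
D3: mem[0x07..0x09] <- [37 2d 2d]
query mem[0x0f]=0xf2, mem[0x19]=0x37, mem[0x08]=0x2d

MEM[0x0f,0x19,0x08] = f2 37 2d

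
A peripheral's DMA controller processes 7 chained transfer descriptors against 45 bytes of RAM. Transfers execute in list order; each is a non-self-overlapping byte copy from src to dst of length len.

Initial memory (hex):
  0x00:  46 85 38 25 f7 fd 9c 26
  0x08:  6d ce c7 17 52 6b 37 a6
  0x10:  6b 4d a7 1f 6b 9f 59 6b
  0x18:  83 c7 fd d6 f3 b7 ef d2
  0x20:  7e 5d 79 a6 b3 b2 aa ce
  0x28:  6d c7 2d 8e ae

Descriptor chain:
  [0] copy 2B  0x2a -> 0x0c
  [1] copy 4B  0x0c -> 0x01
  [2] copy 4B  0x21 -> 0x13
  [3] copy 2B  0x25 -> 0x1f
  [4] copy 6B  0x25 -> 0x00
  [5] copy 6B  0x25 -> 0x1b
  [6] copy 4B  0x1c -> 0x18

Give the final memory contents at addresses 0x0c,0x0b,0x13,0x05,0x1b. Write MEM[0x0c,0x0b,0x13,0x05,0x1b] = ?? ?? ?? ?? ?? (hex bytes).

MEM[0x0c,0x0b,0x13,0x05,0x1b] = 2d 17 5d 2d c7

#0 dst[0x0c+2] := {0x2d,0x8e}
#1 dst[0x01+4] := {0x2d,0x8e,0x37,0xa6}
#2 dst[0x13+4] := {0x5d,0x79,0xa6,0xb3}
#3 dst[0x1f+2] := {0xb2,0xaa}
#4 dst[0x00+6] := {0xb2,0xaa,0xce,0x6d,0xc7,0x2d}
#5 dst[0x1b+6] := {0xb2,0xaa,0xce,0x6d,0xc7,0x2d}
#6 dst[0x18+4] := {0xaa,0xce,0x6d,0xc7}
query mem[0x0c]=0x2d, mem[0x0b]=0x17, mem[0x13]=0x5d, mem[0x05]=0x2d, mem[0x1b]=0xc7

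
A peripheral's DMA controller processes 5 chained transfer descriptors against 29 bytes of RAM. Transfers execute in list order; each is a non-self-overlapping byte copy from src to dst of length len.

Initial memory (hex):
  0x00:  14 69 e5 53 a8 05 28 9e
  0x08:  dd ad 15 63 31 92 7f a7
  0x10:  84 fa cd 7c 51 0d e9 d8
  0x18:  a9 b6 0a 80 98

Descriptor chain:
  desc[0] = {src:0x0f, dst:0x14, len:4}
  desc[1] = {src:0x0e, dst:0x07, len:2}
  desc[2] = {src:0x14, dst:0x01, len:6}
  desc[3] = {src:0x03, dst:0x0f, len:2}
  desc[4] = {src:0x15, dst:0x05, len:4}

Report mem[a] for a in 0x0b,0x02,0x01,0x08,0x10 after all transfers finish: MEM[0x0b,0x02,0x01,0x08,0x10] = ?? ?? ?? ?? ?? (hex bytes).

[0] 0x0f->0x14 len=4 : a7 84 fa cd
[1] 0x0e->0x07 len=2 : 7f a7
[2] 0x14->0x01 len=6 : a7 84 fa cd a9 b6
[3] 0x03->0x0f len=2 : fa cd
[4] 0x15->0x05 len=4 : 84 fa cd a9
query mem[0x0b]=0x63, mem[0x02]=0x84, mem[0x01]=0xa7, mem[0x08]=0xa9, mem[0x10]=0xcd

MEM[0x0b,0x02,0x01,0x08,0x10] = 63 84 a7 a9 cd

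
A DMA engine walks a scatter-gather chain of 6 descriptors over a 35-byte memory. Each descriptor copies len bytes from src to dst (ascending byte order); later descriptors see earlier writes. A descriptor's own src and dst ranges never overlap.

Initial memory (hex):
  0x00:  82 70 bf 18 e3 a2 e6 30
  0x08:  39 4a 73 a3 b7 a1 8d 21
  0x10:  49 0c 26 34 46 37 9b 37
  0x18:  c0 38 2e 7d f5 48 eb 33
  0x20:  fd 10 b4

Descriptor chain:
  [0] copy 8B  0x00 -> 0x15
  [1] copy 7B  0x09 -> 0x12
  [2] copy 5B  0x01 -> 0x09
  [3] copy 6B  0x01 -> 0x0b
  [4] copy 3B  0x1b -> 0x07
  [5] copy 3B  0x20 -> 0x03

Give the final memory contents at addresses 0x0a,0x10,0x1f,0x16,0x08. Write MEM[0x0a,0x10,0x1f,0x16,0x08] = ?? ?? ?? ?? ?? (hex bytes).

MEM[0x0a,0x10,0x1f,0x16,0x08] = bf e6 33 a1 30

  after D0: wrote 8B at 0x15 = 8270bf18e3a2e630
  after D1: wrote 7B at 0x12 = 4a73a3b7a18d21
  after D2: wrote 5B at 0x09 = 70bf18e3a2
  after D3: wrote 6B at 0x0b = 70bf18e3a2e6
  after D4: wrote 3B at 0x07 = e63048
  after D5: wrote 3B at 0x03 = fd10b4
query mem[0x0a]=0xbf, mem[0x10]=0xe6, mem[0x1f]=0x33, mem[0x16]=0xa1, mem[0x08]=0x30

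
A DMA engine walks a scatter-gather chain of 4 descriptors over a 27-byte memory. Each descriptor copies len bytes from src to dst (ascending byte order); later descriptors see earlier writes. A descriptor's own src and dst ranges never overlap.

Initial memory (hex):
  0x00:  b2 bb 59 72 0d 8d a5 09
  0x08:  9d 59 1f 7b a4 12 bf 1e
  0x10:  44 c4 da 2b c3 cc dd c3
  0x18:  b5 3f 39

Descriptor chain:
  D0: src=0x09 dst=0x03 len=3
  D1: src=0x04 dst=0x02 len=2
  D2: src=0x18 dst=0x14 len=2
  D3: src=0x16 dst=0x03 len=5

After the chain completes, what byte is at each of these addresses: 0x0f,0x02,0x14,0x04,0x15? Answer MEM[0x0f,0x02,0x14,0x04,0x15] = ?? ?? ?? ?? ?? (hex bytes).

#0 dst[0x03+3] := {0x59,0x1f,0x7b}
#1 dst[0x02+2] := {0x1f,0x7b}
#2 dst[0x14+2] := {0xb5,0x3f}
#3 dst[0x03+5] := {0xdd,0xc3,0xb5,0x3f,0x39}
query mem[0x0f]=0x1e, mem[0x02]=0x1f, mem[0x14]=0xb5, mem[0x04]=0xc3, mem[0x15]=0x3f

MEM[0x0f,0x02,0x14,0x04,0x15] = 1e 1f b5 c3 3f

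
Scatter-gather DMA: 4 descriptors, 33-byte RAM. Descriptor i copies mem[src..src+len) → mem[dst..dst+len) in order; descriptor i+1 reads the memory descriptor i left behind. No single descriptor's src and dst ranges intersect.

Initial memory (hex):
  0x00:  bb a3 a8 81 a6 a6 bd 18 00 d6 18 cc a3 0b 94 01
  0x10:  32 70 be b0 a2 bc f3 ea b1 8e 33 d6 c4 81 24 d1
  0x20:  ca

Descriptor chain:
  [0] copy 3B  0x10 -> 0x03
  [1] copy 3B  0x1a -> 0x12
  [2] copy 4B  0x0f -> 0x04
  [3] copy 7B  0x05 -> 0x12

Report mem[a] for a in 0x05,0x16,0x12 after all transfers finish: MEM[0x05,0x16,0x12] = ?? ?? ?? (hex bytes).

[0] 0x10->0x03 len=3 : 32 70 be
[1] 0x1a->0x12 len=3 : 33 d6 c4
[2] 0x0f->0x04 len=4 : 01 32 70 33
[3] 0x05->0x12 len=7 : 32 70 33 00 d6 18 cc
query mem[0x05]=0x32, mem[0x16]=0xd6, mem[0x12]=0x32

MEM[0x05,0x16,0x12] = 32 d6 32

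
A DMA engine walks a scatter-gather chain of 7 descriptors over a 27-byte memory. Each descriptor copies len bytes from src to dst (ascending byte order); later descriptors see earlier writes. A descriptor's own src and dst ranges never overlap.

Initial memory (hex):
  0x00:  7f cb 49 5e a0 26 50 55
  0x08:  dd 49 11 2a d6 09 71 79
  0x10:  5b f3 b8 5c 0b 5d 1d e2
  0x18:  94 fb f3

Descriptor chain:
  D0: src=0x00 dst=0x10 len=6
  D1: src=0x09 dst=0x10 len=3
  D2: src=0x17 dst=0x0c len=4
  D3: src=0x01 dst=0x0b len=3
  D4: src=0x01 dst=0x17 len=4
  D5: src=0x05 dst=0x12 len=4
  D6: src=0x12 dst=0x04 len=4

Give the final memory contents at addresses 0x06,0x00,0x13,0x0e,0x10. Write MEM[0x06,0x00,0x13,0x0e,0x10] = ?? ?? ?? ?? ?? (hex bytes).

#0 dst[0x10+6] := {0x7f,0xcb,0x49,0x5e,0xa0,0x26}
#1 dst[0x10+3] := {0x49,0x11,0x2a}
#2 dst[0x0c+4] := {0xe2,0x94,0xfb,0xf3}
#3 dst[0x0b+3] := {0xcb,0x49,0x5e}
#4 dst[0x17+4] := {0xcb,0x49,0x5e,0xa0}
#5 dst[0x12+4] := {0x26,0x50,0x55,0xdd}
#6 dst[0x04+4] := {0x26,0x50,0x55,0xdd}
query mem[0x06]=0x55, mem[0x00]=0x7f, mem[0x13]=0x50, mem[0x0e]=0xfb, mem[0x10]=0x49

MEM[0x06,0x00,0x13,0x0e,0x10] = 55 7f 50 fb 49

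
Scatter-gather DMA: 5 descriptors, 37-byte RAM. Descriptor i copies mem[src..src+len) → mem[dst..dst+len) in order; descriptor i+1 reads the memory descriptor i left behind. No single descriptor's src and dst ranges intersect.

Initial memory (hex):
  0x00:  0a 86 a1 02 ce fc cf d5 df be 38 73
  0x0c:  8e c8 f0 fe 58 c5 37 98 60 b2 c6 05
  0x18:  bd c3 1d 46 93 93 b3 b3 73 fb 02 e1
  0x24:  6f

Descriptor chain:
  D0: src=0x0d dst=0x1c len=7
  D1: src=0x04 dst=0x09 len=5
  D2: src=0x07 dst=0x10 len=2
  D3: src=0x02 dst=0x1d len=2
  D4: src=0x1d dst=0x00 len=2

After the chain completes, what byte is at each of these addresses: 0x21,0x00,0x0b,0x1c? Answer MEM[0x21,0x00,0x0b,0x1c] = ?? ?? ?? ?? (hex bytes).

[0] 0x0d->0x1c len=7 : c8 f0 fe 58 c5 37 98
[1] 0x04->0x09 len=5 : ce fc cf d5 df
[2] 0x07->0x10 len=2 : d5 df
[3] 0x02->0x1d len=2 : a1 02
[4] 0x1d->0x00 len=2 : a1 02
query mem[0x21]=0x37, mem[0x00]=0xa1, mem[0x0b]=0xcf, mem[0x1c]=0xc8

MEM[0x21,0x00,0x0b,0x1c] = 37 a1 cf c8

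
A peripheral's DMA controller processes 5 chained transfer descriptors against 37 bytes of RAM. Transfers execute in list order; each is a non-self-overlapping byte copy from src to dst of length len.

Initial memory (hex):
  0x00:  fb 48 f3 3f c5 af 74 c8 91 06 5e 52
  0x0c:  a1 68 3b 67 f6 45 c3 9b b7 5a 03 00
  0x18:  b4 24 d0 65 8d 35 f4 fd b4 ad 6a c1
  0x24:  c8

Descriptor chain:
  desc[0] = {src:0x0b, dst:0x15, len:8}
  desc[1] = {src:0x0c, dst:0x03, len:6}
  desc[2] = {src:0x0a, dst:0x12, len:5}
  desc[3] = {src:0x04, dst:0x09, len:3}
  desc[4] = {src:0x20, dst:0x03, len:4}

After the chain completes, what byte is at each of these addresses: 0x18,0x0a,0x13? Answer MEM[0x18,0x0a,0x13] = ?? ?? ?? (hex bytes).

MEM[0x18,0x0a,0x13] = 3b 3b 52

  after D0: wrote 8B at 0x15 = 52a1683b67f645c3
  after D1: wrote 6B at 0x03 = a1683b67f645
  after D2: wrote 5B at 0x12 = 5e52a1683b
  after D3: wrote 3B at 0x09 = 683b67
  after D4: wrote 4B at 0x03 = b4ad6ac1
query mem[0x18]=0x3b, mem[0x0a]=0x3b, mem[0x13]=0x52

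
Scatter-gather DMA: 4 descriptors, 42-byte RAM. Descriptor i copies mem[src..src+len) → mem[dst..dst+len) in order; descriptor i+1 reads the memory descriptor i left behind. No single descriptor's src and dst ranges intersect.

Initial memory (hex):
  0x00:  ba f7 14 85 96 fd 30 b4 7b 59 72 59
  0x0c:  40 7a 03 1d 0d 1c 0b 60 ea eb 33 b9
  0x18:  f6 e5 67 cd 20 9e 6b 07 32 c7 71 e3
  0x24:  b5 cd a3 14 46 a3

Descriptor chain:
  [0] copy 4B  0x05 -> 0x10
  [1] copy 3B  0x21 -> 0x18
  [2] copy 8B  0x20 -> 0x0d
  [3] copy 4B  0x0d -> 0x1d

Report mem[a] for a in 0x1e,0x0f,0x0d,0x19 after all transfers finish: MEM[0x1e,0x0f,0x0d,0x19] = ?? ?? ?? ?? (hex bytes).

MEM[0x1e,0x0f,0x0d,0x19] = c7 71 32 71

  after D0: wrote 4B at 0x10 = fd30b47b
  after D1: wrote 3B at 0x18 = c771e3
  after D2: wrote 8B at 0x0d = 32c771e3b5cda314
  after D3: wrote 4B at 0x1d = 32c771e3
query mem[0x1e]=0xc7, mem[0x0f]=0x71, mem[0x0d]=0x32, mem[0x19]=0x71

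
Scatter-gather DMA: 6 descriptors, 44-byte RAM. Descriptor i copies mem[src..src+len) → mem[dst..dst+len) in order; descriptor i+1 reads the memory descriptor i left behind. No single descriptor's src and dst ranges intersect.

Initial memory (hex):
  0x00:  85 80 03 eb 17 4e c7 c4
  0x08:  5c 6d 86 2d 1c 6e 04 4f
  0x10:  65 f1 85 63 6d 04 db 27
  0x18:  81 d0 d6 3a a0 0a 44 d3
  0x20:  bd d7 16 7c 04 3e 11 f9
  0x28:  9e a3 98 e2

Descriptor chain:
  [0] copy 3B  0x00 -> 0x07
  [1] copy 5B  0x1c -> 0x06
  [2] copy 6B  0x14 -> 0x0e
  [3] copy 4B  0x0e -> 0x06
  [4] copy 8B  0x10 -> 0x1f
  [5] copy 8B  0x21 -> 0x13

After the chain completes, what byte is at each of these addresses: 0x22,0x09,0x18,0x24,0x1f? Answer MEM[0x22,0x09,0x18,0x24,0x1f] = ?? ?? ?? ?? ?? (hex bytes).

MEM[0x22,0x09,0x18,0x24,0x1f] = d0 27 27 04 db

[0] 0x00->0x07 len=3 : 85 80 03
[1] 0x1c->0x06 len=5 : a0 0a 44 d3 bd
[2] 0x14->0x0e len=6 : 6d 04 db 27 81 d0
[3] 0x0e->0x06 len=4 : 6d 04 db 27
[4] 0x10->0x1f len=8 : db 27 81 d0 6d 04 db 27
[5] 0x21->0x13 len=8 : 81 d0 6d 04 db 27 f9 9e
query mem[0x22]=0xd0, mem[0x09]=0x27, mem[0x18]=0x27, mem[0x24]=0x04, mem[0x1f]=0xdb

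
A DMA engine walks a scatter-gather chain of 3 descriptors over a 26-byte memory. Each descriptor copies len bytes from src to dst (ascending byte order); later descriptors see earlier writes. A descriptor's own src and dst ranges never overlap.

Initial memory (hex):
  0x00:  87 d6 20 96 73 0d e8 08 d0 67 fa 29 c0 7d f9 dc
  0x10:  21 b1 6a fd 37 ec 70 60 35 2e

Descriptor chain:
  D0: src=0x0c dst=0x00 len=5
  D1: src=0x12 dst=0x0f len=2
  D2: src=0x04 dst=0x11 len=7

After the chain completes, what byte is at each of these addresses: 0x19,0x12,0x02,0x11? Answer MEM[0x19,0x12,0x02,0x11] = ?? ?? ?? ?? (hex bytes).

MEM[0x19,0x12,0x02,0x11] = 2e 0d f9 21

D0: mem[0x00..0x04] <- [c0 7d f9 dc 21]
D1: mem[0x0f..0x10] <- [6a fd]
D2: mem[0x11..0x17] <- [21 0d e8 08 d0 67 fa]
query mem[0x19]=0x2e, mem[0x12]=0x0d, mem[0x02]=0xf9, mem[0x11]=0x21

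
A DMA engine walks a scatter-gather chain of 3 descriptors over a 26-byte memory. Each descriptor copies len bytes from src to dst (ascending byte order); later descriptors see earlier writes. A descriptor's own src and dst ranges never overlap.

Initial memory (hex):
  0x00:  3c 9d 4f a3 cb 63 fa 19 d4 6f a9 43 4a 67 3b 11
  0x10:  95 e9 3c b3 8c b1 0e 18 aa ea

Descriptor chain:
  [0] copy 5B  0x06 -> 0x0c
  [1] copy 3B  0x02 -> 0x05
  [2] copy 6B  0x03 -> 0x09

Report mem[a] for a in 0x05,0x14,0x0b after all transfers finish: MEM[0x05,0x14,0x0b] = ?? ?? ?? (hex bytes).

MEM[0x05,0x14,0x0b] = 4f 8c 4f

D0: mem[0x0c..0x10] <- [fa 19 d4 6f a9]
D1: mem[0x05..0x07] <- [4f a3 cb]
D2: mem[0x09..0x0e] <- [a3 cb 4f a3 cb d4]
query mem[0x05]=0x4f, mem[0x14]=0x8c, mem[0x0b]=0x4f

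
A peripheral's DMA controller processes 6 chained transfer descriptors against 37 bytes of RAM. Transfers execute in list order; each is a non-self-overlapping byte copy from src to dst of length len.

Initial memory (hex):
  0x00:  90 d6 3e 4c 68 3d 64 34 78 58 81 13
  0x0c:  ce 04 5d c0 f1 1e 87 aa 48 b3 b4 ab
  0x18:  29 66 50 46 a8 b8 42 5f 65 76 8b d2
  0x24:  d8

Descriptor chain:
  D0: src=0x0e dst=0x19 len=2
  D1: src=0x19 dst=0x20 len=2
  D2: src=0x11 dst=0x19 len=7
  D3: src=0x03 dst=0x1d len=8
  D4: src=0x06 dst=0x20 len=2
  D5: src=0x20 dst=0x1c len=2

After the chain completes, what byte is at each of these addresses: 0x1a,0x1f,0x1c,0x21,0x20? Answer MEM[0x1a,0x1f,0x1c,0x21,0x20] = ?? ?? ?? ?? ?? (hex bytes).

MEM[0x1a,0x1f,0x1c,0x21,0x20] = 87 3d 64 34 64

[0] 0x0e->0x19 len=2 : 5d c0
[1] 0x19->0x20 len=2 : 5d c0
[2] 0x11->0x19 len=7 : 1e 87 aa 48 b3 b4 ab
[3] 0x03->0x1d len=8 : 4c 68 3d 64 34 78 58 81
[4] 0x06->0x20 len=2 : 64 34
[5] 0x20->0x1c len=2 : 64 34
query mem[0x1a]=0x87, mem[0x1f]=0x3d, mem[0x1c]=0x64, mem[0x21]=0x34, mem[0x20]=0x64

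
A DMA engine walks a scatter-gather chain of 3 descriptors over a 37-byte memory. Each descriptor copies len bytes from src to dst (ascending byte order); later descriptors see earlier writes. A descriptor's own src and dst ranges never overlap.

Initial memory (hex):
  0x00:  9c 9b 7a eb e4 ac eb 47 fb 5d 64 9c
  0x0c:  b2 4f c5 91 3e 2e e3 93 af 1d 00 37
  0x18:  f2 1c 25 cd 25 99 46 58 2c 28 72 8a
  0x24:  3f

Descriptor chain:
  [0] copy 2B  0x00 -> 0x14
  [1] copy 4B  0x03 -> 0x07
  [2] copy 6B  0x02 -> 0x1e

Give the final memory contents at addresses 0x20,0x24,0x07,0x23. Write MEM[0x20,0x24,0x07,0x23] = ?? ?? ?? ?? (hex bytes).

D0: mem[0x14..0x15] <- [9c 9b]
D1: mem[0x07..0x0a] <- [eb e4 ac eb]
D2: mem[0x1e..0x23] <- [7a eb e4 ac eb eb]
query mem[0x20]=0xe4, mem[0x24]=0x3f, mem[0x07]=0xeb, mem[0x23]=0xeb

MEM[0x20,0x24,0x07,0x23] = e4 3f eb eb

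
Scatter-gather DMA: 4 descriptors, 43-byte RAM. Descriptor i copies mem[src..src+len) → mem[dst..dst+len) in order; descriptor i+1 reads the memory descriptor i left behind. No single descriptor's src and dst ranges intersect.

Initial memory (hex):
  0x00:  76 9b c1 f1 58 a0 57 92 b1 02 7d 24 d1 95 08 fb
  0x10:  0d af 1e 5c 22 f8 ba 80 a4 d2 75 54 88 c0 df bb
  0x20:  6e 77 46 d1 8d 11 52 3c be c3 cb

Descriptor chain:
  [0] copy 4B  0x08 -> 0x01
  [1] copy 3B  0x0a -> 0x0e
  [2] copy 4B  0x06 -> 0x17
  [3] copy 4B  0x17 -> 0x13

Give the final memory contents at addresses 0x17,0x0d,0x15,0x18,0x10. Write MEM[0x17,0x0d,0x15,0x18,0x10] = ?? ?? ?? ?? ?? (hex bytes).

MEM[0x17,0x0d,0x15,0x18,0x10] = 57 95 b1 92 d1

D0: mem[0x01..0x04] <- [b1 02 7d 24]
D1: mem[0x0e..0x10] <- [7d 24 d1]
D2: mem[0x17..0x1a] <- [57 92 b1 02]
D3: mem[0x13..0x16] <- [57 92 b1 02]
query mem[0x17]=0x57, mem[0x0d]=0x95, mem[0x15]=0xb1, mem[0x18]=0x92, mem[0x10]=0xd1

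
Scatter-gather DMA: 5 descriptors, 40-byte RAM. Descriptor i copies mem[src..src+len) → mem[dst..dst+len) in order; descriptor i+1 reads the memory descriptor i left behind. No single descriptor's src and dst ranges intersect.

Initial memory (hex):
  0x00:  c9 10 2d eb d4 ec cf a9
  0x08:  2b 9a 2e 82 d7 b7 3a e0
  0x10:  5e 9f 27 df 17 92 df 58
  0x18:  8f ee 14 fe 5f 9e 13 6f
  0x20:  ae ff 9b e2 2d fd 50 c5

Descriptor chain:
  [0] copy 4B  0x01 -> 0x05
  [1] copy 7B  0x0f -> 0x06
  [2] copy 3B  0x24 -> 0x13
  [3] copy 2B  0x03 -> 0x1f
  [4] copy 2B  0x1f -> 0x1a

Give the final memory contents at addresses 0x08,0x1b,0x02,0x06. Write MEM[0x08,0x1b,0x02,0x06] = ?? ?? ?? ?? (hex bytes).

  after D0: wrote 4B at 0x05 = 102debd4
  after D1: wrote 7B at 0x06 = e05e9f27df1792
  after D2: wrote 3B at 0x13 = 2dfd50
  after D3: wrote 2B at 0x1f = ebd4
  after D4: wrote 2B at 0x1a = ebd4
query mem[0x08]=0x9f, mem[0x1b]=0xd4, mem[0x02]=0x2d, mem[0x06]=0xe0

MEM[0x08,0x1b,0x02,0x06] = 9f d4 2d e0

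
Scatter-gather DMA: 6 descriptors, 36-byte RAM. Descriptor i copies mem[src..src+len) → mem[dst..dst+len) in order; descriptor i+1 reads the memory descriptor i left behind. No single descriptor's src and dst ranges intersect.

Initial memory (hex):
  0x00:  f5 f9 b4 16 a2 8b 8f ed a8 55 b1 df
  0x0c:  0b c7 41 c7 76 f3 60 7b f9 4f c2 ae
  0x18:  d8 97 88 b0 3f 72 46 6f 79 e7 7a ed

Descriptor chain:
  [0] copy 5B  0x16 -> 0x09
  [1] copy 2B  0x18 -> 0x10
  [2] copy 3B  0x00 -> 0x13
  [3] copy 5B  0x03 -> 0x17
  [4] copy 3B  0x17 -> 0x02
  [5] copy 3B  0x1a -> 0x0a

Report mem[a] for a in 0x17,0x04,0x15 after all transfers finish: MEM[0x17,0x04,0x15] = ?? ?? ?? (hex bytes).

D0: mem[0x09..0x0d] <- [c2 ae d8 97 88]
D1: mem[0x10..0x11] <- [d8 97]
D2: mem[0x13..0x15] <- [f5 f9 b4]
D3: mem[0x17..0x1b] <- [16 a2 8b 8f ed]
D4: mem[0x02..0x04] <- [16 a2 8b]
D5: mem[0x0a..0x0c] <- [8f ed 3f]
query mem[0x17]=0x16, mem[0x04]=0x8b, mem[0x15]=0xb4

MEM[0x17,0x04,0x15] = 16 8b b4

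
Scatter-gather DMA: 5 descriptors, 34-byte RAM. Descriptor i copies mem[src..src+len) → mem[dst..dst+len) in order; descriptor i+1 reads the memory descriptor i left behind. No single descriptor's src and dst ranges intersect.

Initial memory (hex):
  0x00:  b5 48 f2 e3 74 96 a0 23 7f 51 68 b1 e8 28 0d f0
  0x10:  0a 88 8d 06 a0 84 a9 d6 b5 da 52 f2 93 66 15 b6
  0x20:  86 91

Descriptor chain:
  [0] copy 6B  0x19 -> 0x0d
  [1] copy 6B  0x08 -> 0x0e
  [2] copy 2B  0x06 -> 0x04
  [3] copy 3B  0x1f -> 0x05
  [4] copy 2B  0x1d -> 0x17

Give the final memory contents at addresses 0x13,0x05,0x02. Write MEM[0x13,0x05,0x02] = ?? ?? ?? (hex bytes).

#0 dst[0x0d+6] := {0xda,0x52,0xf2,0x93,0x66,0x15}
#1 dst[0x0e+6] := {0x7f,0x51,0x68,0xb1,0xe8,0xda}
#2 dst[0x04+2] := {0xa0,0x23}
#3 dst[0x05+3] := {0xb6,0x86,0x91}
#4 dst[0x17+2] := {0x66,0x15}
query mem[0x13]=0xda, mem[0x05]=0xb6, mem[0x02]=0xf2

MEM[0x13,0x05,0x02] = da b6 f2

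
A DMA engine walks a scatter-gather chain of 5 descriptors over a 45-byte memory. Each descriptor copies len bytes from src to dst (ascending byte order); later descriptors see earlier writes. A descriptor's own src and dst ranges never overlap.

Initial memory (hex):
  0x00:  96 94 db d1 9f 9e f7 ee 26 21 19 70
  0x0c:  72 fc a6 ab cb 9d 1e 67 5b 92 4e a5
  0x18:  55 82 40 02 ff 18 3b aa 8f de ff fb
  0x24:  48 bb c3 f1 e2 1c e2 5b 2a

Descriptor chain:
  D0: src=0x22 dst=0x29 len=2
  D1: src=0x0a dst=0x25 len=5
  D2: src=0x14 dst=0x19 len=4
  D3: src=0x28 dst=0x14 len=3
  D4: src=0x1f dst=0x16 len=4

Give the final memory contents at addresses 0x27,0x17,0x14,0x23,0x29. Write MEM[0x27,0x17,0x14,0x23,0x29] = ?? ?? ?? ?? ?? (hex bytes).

[0] 0x22->0x29 len=2 : ff fb
[1] 0x0a->0x25 len=5 : 19 70 72 fc a6
[2] 0x14->0x19 len=4 : 5b 92 4e a5
[3] 0x28->0x14 len=3 : fc a6 fb
[4] 0x1f->0x16 len=4 : aa 8f de ff
query mem[0x27]=0x72, mem[0x17]=0x8f, mem[0x14]=0xfc, mem[0x23]=0xfb, mem[0x29]=0xa6

MEM[0x27,0x17,0x14,0x23,0x29] = 72 8f fc fb a6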